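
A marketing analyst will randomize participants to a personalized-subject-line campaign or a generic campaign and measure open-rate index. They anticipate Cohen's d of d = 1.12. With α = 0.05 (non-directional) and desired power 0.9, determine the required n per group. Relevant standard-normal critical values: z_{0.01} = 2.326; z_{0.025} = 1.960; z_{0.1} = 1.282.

For two independent groups with equal n: n = 2·((z_{α/2} + z_β) / d)².
z_{α/2} + z_β = 1.960 + 1.282 = 3.242.
n = 2 × (3.242 / 1.12)² = 2 × 2.895² = 2 × 8.38 = 16.8.
Round up to the next whole participant.

n = 17 per group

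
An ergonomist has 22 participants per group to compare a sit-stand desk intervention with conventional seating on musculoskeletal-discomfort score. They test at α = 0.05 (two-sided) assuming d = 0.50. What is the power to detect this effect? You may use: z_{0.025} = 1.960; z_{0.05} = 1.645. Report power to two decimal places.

power ≈ 0.38

For two equal groups, power = Φ(d·√(n/2) − z_{α/2}).
d·√(n/2) = 0.50 × √(22/2) = 0.50 × 3.317 = 1.658.
z_β = 1.658 − 1.960 = -0.302.
Power = Φ(-0.302) = 0.381.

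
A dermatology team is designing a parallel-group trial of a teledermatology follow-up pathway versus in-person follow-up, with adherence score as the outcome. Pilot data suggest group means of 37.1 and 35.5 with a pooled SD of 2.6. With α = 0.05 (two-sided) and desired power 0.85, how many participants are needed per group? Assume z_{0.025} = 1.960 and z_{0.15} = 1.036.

n = 48 per group

Cohen's d = |M₁ − M₂| / SD_pooled = |37.1 − 35.5| / 2.6 = 1.6 / 2.6 = 0.615.
For two independent groups with equal n: n = 2·((z_{α/2} + z_β) / d)².
z_{α/2} + z_β = 1.960 + 1.036 = 2.996.
n = 2 × (2.996 / 0.615)² = 2 × 4.872² = 2 × 23.73 = 47.5.
Round up to the next whole participant.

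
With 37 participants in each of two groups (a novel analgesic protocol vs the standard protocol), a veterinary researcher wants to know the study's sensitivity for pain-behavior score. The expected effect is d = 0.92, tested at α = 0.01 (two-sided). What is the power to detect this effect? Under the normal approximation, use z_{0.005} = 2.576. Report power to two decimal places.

power ≈ 0.92

For two equal groups, power = Φ(d·√(n/2) − z_{α/2}).
d·√(n/2) = 0.92 × √(37/2) = 0.92 × 4.301 = 3.957.
z_β = 3.957 − 2.576 = 1.381.
Power = Φ(1.381) = 0.916.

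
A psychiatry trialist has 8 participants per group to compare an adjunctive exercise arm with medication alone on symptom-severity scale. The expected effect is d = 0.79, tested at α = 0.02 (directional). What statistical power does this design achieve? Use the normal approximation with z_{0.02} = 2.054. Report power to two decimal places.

For two equal groups, power = Φ(d·√(n/2) − z_{α}).
d·√(n/2) = 0.79 × √(8/2) = 0.79 × 2.000 = 1.580.
z_β = 1.580 − 2.054 = -0.474.
Power = Φ(-0.474) = 0.318.

power ≈ 0.32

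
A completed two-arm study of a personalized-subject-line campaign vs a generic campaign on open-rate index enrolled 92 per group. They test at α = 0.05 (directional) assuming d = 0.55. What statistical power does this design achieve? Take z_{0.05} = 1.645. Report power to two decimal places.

For two equal groups, power = Φ(d·√(n/2) − z_{α}).
d·√(n/2) = 0.55 × √(92/2) = 0.55 × 6.782 = 3.730.
z_β = 3.730 − 1.645 = 2.085.
Power = Φ(2.085) = 0.981.

power ≈ 0.98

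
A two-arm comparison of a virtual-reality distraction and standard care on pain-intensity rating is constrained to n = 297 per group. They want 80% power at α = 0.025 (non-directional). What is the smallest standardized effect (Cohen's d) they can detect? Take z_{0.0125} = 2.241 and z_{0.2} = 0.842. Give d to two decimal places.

d_min ≈ 0.25

For two independent groups of n = 297 each: d_min = (z_{α/2} + z_β)·√(2/n).
z-sum = 2.241 + 0.842 = 3.083.
d_min = 3.083 × √(2/297) = 3.083 × 0.0821 = 0.253.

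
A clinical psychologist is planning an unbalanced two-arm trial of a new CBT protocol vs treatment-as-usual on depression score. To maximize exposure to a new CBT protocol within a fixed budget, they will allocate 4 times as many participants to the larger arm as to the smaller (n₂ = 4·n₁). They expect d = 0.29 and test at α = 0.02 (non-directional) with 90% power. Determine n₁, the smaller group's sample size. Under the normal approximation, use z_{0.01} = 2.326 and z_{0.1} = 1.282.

n₁ = 194

With allocation ratio k = n₂/n₁ = 4, Var(x̄₁−x̄₂) = σ²(1/n₁ + 1/(k·n₁)) = σ²·(k+1)/(k·n₁).
So n₁ = (1 + 1/k)·((z_{α/2} + z_β)/d)² = 1.250 × (3.608/0.29)².
n₁ = 1.250 × 154.79 = 193.5.
Round up: n₁ = 194, giving n₂ = 4 × 194 = 776.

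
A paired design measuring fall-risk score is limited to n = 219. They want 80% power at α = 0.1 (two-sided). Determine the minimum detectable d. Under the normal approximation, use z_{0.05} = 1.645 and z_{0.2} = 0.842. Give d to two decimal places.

d_min ≈ 0.17

For a single sample (or paired design) of n = 219: d_min = (z_{α/2} + z_β)/√n.
z-sum = 1.645 + 0.842 = 2.487.
d_min = 2.487 / √219 = 2.487 / 14.799 = 0.168.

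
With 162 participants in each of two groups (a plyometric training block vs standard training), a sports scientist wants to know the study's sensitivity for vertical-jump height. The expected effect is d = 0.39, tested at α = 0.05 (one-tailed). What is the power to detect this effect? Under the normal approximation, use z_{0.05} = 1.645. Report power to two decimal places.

power ≈ 0.97

For two equal groups, power = Φ(d·√(n/2) − z_{α}).
d·√(n/2) = 0.39 × √(162/2) = 0.39 × 9.000 = 3.510.
z_β = 3.510 − 1.645 = 1.865.
Power = Φ(1.865) = 0.969.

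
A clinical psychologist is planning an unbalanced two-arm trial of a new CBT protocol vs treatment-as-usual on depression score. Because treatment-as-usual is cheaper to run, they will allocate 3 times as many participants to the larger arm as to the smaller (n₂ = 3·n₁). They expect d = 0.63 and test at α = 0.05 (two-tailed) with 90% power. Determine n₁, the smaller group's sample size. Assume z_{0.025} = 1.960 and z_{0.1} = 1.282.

n₁ = 36

With allocation ratio k = n₂/n₁ = 3, Var(x̄₁−x̄₂) = σ²(1/n₁ + 1/(k·n₁)) = σ²·(k+1)/(k·n₁).
So n₁ = (1 + 1/k)·((z_{α/2} + z_β)/d)² = 1.333 × (3.242/0.63)².
n₁ = 1.333 × 26.48 = 35.3.
Round up: n₁ = 36, giving n₂ = 3 × 36 = 108.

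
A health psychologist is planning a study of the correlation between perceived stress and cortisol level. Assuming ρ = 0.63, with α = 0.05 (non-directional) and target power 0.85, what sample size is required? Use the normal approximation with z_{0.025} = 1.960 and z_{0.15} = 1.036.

Fisher's z: C = ½·ln((1+r)/(1−r)) = ½·ln(4.4054) = 0.7414.
n = ((z_{α/2} + z_β)/C)² + 3.
(1.960 + 1.036) / 0.7414 = 2.996 / 0.7414 = 4.041.
n = 4.041² + 3 = 16.33 + 3 = 19.3.
Round up.

n = 20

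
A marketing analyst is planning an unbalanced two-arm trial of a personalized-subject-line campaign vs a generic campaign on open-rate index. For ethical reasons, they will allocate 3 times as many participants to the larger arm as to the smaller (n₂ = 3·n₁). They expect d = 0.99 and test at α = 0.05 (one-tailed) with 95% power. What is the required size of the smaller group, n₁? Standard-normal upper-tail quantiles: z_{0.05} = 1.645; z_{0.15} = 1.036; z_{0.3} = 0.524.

n₁ = 15

With allocation ratio k = n₂/n₁ = 3, Var(x̄₁−x̄₂) = σ²(1/n₁ + 1/(k·n₁)) = σ²·(k+1)/(k·n₁).
So n₁ = (1 + 1/k)·((z_{α} + z_β)/d)² = 1.333 × (3.290/0.99)².
n₁ = 1.333 × 11.04 = 14.7.
Round up: n₁ = 15, giving n₂ = 3 × 15 = 45.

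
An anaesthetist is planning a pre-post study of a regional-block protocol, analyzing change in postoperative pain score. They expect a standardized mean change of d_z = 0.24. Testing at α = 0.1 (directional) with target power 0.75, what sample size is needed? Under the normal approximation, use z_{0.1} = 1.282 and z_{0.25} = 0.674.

n = 67 pairs

For a paired (one-sample on differences) test: n = ((z_{α} + z_β) / d)².
z_{α} + z_β = 1.282 + 0.674 = 1.956.
n = (1.956 / 0.24)² = 8.150² = 66.42.
Round up.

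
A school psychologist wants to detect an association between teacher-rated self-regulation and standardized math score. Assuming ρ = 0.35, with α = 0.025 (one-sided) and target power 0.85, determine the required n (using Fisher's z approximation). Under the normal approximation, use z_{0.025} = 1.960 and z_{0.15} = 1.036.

Fisher's z: C = ½·ln((1+r)/(1−r)) = ½·ln(2.0769) = 0.3654.
n = ((z_{α} + z_β)/C)² + 3.
(1.960 + 1.036) / 0.3654 = 2.996 / 0.3654 = 8.199.
n = 8.199² + 3 = 67.23 + 3 = 70.2.
Round up.

n = 71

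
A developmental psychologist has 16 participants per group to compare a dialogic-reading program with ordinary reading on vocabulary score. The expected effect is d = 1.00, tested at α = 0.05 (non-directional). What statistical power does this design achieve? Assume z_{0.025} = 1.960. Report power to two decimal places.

power ≈ 0.81

For two equal groups, power = Φ(d·√(n/2) − z_{α/2}).
d·√(n/2) = 1.00 × √(16/2) = 1.00 × 2.828 = 2.828.
z_β = 2.828 − 1.960 = 0.868.
Power = Φ(0.868) = 0.807.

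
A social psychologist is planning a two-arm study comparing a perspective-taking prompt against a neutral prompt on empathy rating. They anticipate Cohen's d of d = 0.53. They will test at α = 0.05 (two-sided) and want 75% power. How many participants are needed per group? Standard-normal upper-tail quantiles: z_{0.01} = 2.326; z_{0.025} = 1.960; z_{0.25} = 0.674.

n = 50 per group

For two independent groups with equal n: n = 2·((z_{α/2} + z_β) / d)².
z_{α/2} + z_β = 1.960 + 0.674 = 2.634.
n = 2 × (2.634 / 0.53)² = 2 × 4.970² = 2 × 24.70 = 49.4.
Round up to the next whole participant.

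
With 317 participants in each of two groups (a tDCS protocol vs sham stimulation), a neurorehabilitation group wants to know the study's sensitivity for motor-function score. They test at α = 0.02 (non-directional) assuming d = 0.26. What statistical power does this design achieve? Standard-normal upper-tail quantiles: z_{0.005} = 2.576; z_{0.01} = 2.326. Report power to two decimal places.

power ≈ 0.83

For two equal groups, power = Φ(d·√(n/2) − z_{α/2}).
d·√(n/2) = 0.26 × √(317/2) = 0.26 × 12.590 = 3.273.
z_β = 3.273 − 2.326 = 0.947.
Power = Φ(0.947) = 0.828.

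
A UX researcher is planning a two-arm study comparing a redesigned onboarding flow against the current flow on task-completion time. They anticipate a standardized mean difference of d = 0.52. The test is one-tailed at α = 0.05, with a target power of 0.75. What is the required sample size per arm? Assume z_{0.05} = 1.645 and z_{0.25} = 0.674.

n = 40 per group

For two independent groups with equal n: n = 2·((z_{α} + z_β) / d)².
z_{α} + z_β = 1.645 + 0.674 = 2.319.
n = 2 × (2.319 / 0.52)² = 2 × 4.460² = 2 × 19.89 = 39.8.
Round up to the next whole participant.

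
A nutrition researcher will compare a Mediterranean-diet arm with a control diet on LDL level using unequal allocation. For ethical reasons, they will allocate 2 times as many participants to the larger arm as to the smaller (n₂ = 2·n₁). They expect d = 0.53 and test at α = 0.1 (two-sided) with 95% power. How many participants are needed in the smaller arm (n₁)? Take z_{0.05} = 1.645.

n₁ = 58

With allocation ratio k = n₂/n₁ = 2, Var(x̄₁−x̄₂) = σ²(1/n₁ + 1/(k·n₁)) = σ²·(k+1)/(k·n₁).
So n₁ = (1 + 1/k)·((z_{α/2} + z_β)/d)² = 1.500 × (3.290/0.53)².
n₁ = 1.500 × 38.53 = 57.8.
Round up: n₁ = 58, giving n₂ = 2 × 58 = 116.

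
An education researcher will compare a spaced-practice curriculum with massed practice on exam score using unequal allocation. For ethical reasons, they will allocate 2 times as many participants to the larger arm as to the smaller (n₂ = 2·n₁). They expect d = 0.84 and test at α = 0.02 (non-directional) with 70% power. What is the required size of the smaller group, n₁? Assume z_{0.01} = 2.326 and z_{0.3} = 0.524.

With allocation ratio k = n₂/n₁ = 2, Var(x̄₁−x̄₂) = σ²(1/n₁ + 1/(k·n₁)) = σ²·(k+1)/(k·n₁).
So n₁ = (1 + 1/k)·((z_{α/2} + z_β)/d)² = 1.500 × (2.850/0.84)².
n₁ = 1.500 × 11.51 = 17.3.
Round up: n₁ = 18, giving n₂ = 2 × 18 = 36.

n₁ = 18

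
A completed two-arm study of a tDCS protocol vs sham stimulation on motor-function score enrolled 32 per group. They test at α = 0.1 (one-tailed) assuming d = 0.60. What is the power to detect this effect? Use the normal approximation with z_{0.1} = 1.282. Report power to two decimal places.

For two equal groups, power = Φ(d·√(n/2) − z_{α}).
d·√(n/2) = 0.60 × √(32/2) = 0.60 × 4.000 = 2.400.
z_β = 2.400 − 1.282 = 1.118.
Power = Φ(1.118) = 0.868.

power ≈ 0.87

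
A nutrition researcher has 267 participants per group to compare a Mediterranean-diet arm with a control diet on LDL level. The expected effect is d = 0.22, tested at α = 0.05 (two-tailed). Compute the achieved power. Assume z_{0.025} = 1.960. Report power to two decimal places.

For two equal groups, power = Φ(d·√(n/2) − z_{α/2}).
d·√(n/2) = 0.22 × √(267/2) = 0.22 × 11.554 = 2.542.
z_β = 2.542 − 1.960 = 0.582.
Power = Φ(0.582) = 0.720.

power ≈ 0.72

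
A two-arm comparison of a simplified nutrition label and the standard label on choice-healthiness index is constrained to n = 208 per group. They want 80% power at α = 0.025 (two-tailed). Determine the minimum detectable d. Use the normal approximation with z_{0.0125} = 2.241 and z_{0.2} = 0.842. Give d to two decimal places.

For two independent groups of n = 208 each: d_min = (z_{α/2} + z_β)·√(2/n).
z-sum = 2.241 + 0.842 = 3.083.
d_min = 3.083 × √(2/208) = 3.083 × 0.0981 = 0.302.

d_min ≈ 0.30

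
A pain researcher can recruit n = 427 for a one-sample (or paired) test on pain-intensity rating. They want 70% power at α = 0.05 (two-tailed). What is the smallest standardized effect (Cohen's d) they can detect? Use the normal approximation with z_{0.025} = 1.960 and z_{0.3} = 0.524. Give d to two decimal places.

d_min ≈ 0.12

For a single sample (or paired design) of n = 427: d_min = (z_{α/2} + z_β)/√n.
z-sum = 1.960 + 0.524 = 2.484.
d_min = 2.484 / √427 = 2.484 / 20.664 = 0.120.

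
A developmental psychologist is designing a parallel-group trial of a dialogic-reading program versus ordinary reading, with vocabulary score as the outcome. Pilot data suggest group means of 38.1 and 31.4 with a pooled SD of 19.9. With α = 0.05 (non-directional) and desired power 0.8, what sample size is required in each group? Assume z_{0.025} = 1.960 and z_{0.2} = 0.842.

n = 139 per group

Cohen's d = |M₁ − M₂| / SD_pooled = |38.1 − 31.4| / 19.9 = 6.7 / 19.9 = 0.337.
For two independent groups with equal n: n = 2·((z_{α/2} + z_β) / d)².
z_{α/2} + z_β = 1.960 + 0.842 = 2.802.
n = 2 × (2.802 / 0.337)² = 2 × 8.315² = 2 × 69.13 = 138.3.
Round up to the next whole participant.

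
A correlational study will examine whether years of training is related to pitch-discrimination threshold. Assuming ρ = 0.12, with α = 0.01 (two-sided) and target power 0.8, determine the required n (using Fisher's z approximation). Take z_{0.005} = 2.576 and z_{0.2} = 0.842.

n = 807

Fisher's z: C = ½·ln((1+r)/(1−r)) = ½·ln(1.2727) = 0.1206.
n = ((z_{α/2} + z_β)/C)² + 3.
(2.576 + 0.842) / 0.1206 = 3.418 / 0.1206 = 28.342.
n = 28.342² + 3 = 803.25 + 3 = 806.2.
Round up.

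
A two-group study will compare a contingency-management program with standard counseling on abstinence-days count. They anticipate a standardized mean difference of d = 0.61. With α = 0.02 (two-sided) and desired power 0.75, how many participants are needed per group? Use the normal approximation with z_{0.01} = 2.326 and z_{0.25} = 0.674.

n = 49 per group

For two independent groups with equal n: n = 2·((z_{α/2} + z_β) / d)².
z_{α/2} + z_β = 2.326 + 0.674 = 3.000.
n = 2 × (3.000 / 0.61)² = 2 × 4.918² = 2 × 24.19 = 48.4.
Round up to the next whole participant.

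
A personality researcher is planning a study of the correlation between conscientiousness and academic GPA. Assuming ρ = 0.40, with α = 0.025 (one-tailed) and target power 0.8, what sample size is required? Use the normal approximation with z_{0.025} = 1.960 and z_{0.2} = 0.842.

n = 47

Fisher's z: C = ½·ln((1+r)/(1−r)) = ½·ln(2.3333) = 0.4236.
n = ((z_{α} + z_β)/C)² + 3.
(1.960 + 0.842) / 0.4236 = 2.802 / 0.4236 = 6.615.
n = 6.615² + 3 = 43.75 + 3 = 46.8.
Round up.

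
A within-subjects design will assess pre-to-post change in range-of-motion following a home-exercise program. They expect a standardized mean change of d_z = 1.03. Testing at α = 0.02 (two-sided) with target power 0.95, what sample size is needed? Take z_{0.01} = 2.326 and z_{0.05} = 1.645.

n = 15 pairs

For a paired (one-sample on differences) test: n = ((z_{α/2} + z_β) / d)².
z_{α/2} + z_β = 2.326 + 1.645 = 3.971.
n = (3.971 / 1.03)² = 3.855² = 14.86.
Round up.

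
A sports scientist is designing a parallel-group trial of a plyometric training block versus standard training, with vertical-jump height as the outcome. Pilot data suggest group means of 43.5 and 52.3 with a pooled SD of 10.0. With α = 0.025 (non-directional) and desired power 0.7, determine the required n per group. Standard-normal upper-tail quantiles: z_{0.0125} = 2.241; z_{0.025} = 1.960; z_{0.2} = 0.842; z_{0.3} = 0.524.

n = 20 per group

Cohen's d = |M₁ − M₂| / SD_pooled = |43.5 − 52.3| / 10.0 = 8.8 / 10.0 = 0.880.
For two independent groups with equal n: n = 2·((z_{α/2} + z_β) / d)².
z_{α/2} + z_β = 2.241 + 0.524 = 2.765.
n = 2 × (2.765 / 0.880)² = 2 × 3.142² = 2 × 9.87 = 19.7.
Round up to the next whole participant.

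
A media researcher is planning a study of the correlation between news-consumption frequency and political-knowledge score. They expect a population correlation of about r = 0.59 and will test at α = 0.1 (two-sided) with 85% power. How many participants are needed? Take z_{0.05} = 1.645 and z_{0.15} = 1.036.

n = 19

Fisher's z: C = ½·ln((1+r)/(1−r)) = ½·ln(3.8780) = 0.6777.
n = ((z_{α/2} + z_β)/C)² + 3.
(1.645 + 1.036) / 0.6777 = 2.681 / 0.6777 = 3.956.
n = 3.956² + 3 = 15.65 + 3 = 18.7.
Round up.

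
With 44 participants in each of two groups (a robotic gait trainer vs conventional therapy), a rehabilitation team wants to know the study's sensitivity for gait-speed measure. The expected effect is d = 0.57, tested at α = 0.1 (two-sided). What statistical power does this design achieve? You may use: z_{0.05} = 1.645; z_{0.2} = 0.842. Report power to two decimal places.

For two equal groups, power = Φ(d·√(n/2) − z_{α/2}).
d·√(n/2) = 0.57 × √(44/2) = 0.57 × 4.690 = 2.674.
z_β = 2.674 − 1.645 = 1.029.
Power = Φ(1.029) = 0.848.

power ≈ 0.85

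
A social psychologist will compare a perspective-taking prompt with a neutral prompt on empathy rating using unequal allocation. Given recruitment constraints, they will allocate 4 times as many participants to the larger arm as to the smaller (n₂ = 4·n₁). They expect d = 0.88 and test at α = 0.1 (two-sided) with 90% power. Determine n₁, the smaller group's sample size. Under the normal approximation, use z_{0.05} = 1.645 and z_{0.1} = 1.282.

With allocation ratio k = n₂/n₁ = 4, Var(x̄₁−x̄₂) = σ²(1/n₁ + 1/(k·n₁)) = σ²·(k+1)/(k·n₁).
So n₁ = (1 + 1/k)·((z_{α/2} + z_β)/d)² = 1.250 × (2.927/0.88)².
n₁ = 1.250 × 11.06 = 13.8.
Round up: n₁ = 14, giving n₂ = 4 × 14 = 56.

n₁ = 14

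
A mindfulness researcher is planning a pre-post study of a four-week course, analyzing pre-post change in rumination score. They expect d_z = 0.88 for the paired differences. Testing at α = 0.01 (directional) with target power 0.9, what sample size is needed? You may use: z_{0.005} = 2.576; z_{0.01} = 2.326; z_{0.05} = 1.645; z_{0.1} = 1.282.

n = 17 pairs

For a paired (one-sample on differences) test: n = ((z_{α} + z_β) / d)².
z_{α} + z_β = 2.326 + 1.282 = 3.608.
n = (3.608 / 0.88)² = 4.100² = 16.81.
Round up.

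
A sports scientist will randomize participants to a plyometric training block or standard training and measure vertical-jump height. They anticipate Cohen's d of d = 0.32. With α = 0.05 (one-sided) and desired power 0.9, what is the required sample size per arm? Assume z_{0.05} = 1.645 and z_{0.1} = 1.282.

For two independent groups with equal n: n = 2·((z_{α} + z_β) / d)².
z_{α} + z_β = 1.645 + 1.282 = 2.927.
n = 2 × (2.927 / 0.32)² = 2 × 9.147² = 2 × 83.67 = 167.3.
Round up to the next whole participant.

n = 168 per group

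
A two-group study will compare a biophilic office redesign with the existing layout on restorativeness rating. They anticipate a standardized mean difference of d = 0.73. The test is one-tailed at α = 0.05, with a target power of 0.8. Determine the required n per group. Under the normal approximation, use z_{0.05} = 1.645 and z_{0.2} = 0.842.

n = 24 per group

For two independent groups with equal n: n = 2·((z_{α} + z_β) / d)².
z_{α} + z_β = 1.645 + 0.842 = 2.487.
n = 2 × (2.487 / 0.73)² = 2 × 3.407² = 2 × 11.61 = 23.2.
Round up to the next whole participant.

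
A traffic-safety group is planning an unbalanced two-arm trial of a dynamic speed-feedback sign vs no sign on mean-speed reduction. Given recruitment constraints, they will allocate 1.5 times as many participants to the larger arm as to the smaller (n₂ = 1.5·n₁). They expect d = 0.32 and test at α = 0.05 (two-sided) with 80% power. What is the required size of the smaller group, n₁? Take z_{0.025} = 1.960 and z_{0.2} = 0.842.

With allocation ratio k = n₂/n₁ = 1.5, Var(x̄₁−x̄₂) = σ²(1/n₁ + 1/(k·n₁)) = σ²·(k+1)/(k·n₁).
So n₁ = (1 + 1/k)·((z_{α/2} + z_β)/d)² = 1.667 × (2.802/0.32)².
n₁ = 1.667 × 76.67 = 127.8.
Round up: n₁ = 128, giving n₂ = 1.5 × 128 = 192.

n₁ = 128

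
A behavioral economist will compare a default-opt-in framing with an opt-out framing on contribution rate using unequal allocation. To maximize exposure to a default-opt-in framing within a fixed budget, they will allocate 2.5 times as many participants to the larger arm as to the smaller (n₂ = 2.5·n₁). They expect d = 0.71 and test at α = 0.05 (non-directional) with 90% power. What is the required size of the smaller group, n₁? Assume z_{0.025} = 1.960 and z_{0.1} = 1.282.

n₁ = 30

With allocation ratio k = n₂/n₁ = 2.5, Var(x̄₁−x̄₂) = σ²(1/n₁ + 1/(k·n₁)) = σ²·(k+1)/(k·n₁).
So n₁ = (1 + 1/k)·((z_{α/2} + z_β)/d)² = 1.400 × (3.242/0.71)².
n₁ = 1.400 × 20.85 = 29.2.
Round up: n₁ = 30, giving n₂ = 2.5 × 30 = 75.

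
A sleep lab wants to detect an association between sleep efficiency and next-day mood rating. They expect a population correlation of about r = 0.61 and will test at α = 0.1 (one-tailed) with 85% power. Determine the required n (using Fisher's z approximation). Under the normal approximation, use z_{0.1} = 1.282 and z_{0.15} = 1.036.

n = 14

Fisher's z: C = ½·ln((1+r)/(1−r)) = ½·ln(4.1282) = 0.7089.
n = ((z_{α} + z_β)/C)² + 3.
(1.282 + 1.036) / 0.7089 = 2.318 / 0.7089 = 3.270.
n = 3.270² + 3 = 10.69 + 3 = 13.7.
Round up.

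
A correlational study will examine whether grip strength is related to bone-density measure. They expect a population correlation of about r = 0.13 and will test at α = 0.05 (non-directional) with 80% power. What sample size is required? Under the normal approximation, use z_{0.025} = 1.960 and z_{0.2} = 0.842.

n = 463

Fisher's z: C = ½·ln((1+r)/(1−r)) = ½·ln(1.2989) = 0.1307.
n = ((z_{α/2} + z_β)/C)² + 3.
(1.960 + 0.842) / 0.1307 = 2.802 / 0.1307 = 21.438.
n = 21.438² + 3 = 459.61 + 3 = 462.6.
Round up.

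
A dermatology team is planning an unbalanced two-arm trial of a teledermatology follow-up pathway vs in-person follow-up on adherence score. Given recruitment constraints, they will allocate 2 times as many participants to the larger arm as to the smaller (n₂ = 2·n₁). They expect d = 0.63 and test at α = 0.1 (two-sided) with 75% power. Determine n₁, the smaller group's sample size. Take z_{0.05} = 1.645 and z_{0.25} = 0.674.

n₁ = 21

With allocation ratio k = n₂/n₁ = 2, Var(x̄₁−x̄₂) = σ²(1/n₁ + 1/(k·n₁)) = σ²·(k+1)/(k·n₁).
So n₁ = (1 + 1/k)·((z_{α/2} + z_β)/d)² = 1.500 × (2.319/0.63)².
n₁ = 1.500 × 13.55 = 20.3.
Round up: n₁ = 21, giving n₂ = 2 × 21 = 42.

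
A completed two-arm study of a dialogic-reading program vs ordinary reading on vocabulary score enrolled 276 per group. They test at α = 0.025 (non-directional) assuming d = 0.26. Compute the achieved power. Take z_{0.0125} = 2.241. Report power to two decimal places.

For two equal groups, power = Φ(d·√(n/2) − z_{α/2}).
d·√(n/2) = 0.26 × √(276/2) = 0.26 × 11.747 = 3.054.
z_β = 3.054 − 2.241 = 0.813.
Power = Φ(0.813) = 0.792.

power ≈ 0.79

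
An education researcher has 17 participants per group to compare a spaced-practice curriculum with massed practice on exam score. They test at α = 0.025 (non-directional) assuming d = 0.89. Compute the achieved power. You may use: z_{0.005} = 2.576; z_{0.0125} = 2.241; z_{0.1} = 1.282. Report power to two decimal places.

For two equal groups, power = Φ(d·√(n/2) − z_{α/2}).
d·√(n/2) = 0.89 × √(17/2) = 0.89 × 2.915 = 2.595.
z_β = 2.595 − 2.241 = 0.354.
Power = Φ(0.354) = 0.638.

power ≈ 0.64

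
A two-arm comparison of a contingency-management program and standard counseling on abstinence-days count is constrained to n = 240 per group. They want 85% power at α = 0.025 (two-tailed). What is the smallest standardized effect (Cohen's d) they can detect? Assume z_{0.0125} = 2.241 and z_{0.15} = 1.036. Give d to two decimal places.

For two independent groups of n = 240 each: d_min = (z_{α/2} + z_β)·√(2/n).
z-sum = 2.241 + 1.036 = 3.277.
d_min = 3.277 × √(2/240) = 3.277 × 0.0913 = 0.299.

d_min ≈ 0.30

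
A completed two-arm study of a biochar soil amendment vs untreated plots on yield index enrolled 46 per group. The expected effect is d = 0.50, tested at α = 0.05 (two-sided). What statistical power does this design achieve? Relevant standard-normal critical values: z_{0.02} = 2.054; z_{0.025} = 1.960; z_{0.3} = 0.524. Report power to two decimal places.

power ≈ 0.67

For two equal groups, power = Φ(d·√(n/2) − z_{α/2}).
d·√(n/2) = 0.50 × √(46/2) = 0.50 × 4.796 = 2.398.
z_β = 2.398 − 1.960 = 0.438.
Power = Φ(0.438) = 0.669.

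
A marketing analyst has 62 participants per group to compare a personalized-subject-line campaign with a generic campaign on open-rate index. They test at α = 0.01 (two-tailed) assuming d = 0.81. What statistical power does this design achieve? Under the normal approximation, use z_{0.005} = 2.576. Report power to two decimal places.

power ≈ 0.97

For two equal groups, power = Φ(d·√(n/2) − z_{α/2}).
d·√(n/2) = 0.81 × √(62/2) = 0.81 × 5.568 = 4.510.
z_β = 4.510 − 2.576 = 1.934.
Power = Φ(1.934) = 0.973.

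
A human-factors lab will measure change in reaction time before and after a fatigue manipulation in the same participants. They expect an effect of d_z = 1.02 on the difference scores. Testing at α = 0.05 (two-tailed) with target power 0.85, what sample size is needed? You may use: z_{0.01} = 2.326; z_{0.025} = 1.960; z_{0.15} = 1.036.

n = 9 pairs

For a paired (one-sample on differences) test: n = ((z_{α/2} + z_β) / d)².
z_{α/2} + z_β = 1.960 + 1.036 = 2.996.
n = (2.996 / 1.02)² = 2.937² = 8.63.
Round up.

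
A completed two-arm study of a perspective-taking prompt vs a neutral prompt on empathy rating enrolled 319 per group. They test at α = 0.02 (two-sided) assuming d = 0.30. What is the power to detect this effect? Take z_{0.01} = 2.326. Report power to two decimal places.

power ≈ 0.93

For two equal groups, power = Φ(d·√(n/2) − z_{α/2}).
d·√(n/2) = 0.30 × √(319/2) = 0.30 × 12.629 = 3.789.
z_β = 3.789 − 2.326 = 1.463.
Power = Φ(1.463) = 0.928.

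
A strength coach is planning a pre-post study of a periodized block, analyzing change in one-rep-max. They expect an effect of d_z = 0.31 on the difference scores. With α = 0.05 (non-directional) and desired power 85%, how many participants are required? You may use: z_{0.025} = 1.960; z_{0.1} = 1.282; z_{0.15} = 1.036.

n = 94 pairs

For a paired (one-sample on differences) test: n = ((z_{α/2} + z_β) / d)².
z_{α/2} + z_β = 1.960 + 1.036 = 2.996.
n = (2.996 / 0.31)² = 9.665² = 93.40.
Round up.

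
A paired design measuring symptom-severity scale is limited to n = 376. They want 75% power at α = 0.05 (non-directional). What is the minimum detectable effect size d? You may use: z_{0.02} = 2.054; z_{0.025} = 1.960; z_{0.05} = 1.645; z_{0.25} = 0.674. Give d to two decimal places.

For a single sample (or paired design) of n = 376: d_min = (z_{α/2} + z_β)/√n.
z-sum = 1.960 + 0.674 = 2.634.
d_min = 2.634 / √376 = 2.634 / 19.391 = 0.136.

d_min ≈ 0.14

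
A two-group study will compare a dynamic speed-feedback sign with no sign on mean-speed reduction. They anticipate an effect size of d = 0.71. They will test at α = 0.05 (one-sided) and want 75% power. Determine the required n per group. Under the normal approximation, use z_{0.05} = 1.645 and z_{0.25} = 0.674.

For two independent groups with equal n: n = 2·((z_{α} + z_β) / d)².
z_{α} + z_β = 1.645 + 0.674 = 2.319.
n = 2 × (2.319 / 0.71)² = 2 × 3.266² = 2 × 10.67 = 21.3.
Round up to the next whole participant.

n = 22 per group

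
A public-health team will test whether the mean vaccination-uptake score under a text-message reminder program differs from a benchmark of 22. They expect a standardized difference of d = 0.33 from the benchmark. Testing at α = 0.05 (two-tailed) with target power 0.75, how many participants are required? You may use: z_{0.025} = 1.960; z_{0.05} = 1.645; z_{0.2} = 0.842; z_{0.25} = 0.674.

For a one-sample test: n = ((z_{α/2} + z_β) / d)².
z_{α/2} + z_β = 1.960 + 0.674 = 2.634.
n = (2.634 / 0.33)² = 7.982² = 63.71.
Round up.

n = 64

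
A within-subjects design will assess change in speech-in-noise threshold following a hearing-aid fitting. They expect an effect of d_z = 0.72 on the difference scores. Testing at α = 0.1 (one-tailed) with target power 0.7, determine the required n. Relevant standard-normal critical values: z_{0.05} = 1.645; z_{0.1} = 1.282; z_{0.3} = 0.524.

n = 7 pairs

For a paired (one-sample on differences) test: n = ((z_{α} + z_β) / d)².
z_{α} + z_β = 1.282 + 0.524 = 1.806.
n = (1.806 / 0.72)² = 2.508² = 6.29.
Round up.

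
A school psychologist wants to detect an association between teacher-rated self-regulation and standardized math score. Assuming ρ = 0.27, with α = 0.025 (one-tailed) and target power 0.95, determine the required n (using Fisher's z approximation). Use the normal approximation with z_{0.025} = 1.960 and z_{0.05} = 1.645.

Fisher's z: C = ½·ln((1+r)/(1−r)) = ½·ln(1.7397) = 0.2769.
n = ((z_{α} + z_β)/C)² + 3.
(1.960 + 1.645) / 0.2769 = 3.605 / 0.2769 = 13.019.
n = 13.019² + 3 = 169.50 + 3 = 172.5.
Round up.

n = 173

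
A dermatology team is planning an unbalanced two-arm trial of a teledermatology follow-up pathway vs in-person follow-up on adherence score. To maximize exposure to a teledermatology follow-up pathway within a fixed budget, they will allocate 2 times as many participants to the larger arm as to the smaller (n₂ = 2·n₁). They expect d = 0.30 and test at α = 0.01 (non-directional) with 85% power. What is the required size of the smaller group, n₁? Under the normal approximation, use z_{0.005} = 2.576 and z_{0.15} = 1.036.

n₁ = 218

With allocation ratio k = n₂/n₁ = 2, Var(x̄₁−x̄₂) = σ²(1/n₁ + 1/(k·n₁)) = σ²·(k+1)/(k·n₁).
So n₁ = (1 + 1/k)·((z_{α/2} + z_β)/d)² = 1.500 × (3.612/0.30)².
n₁ = 1.500 × 144.96 = 217.4.
Round up: n₁ = 218, giving n₂ = 2 × 218 = 436.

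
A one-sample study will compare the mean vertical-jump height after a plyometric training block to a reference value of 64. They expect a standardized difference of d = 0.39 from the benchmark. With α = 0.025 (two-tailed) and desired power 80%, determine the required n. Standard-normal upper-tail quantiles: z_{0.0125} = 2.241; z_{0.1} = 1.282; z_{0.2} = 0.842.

For a one-sample test: n = ((z_{α/2} + z_β) / d)².
z_{α/2} + z_β = 2.241 + 0.842 = 3.083.
n = (3.083 / 0.39)² = 7.905² = 62.49.
Round up.

n = 63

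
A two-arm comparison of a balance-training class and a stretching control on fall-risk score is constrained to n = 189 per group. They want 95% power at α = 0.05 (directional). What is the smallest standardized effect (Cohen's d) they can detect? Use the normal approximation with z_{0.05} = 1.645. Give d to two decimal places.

For two independent groups of n = 189 each: d_min = (z_{α} + z_β)·√(2/n).
z-sum = 1.645 + 1.645 = 3.290.
d_min = 3.290 × √(2/189) = 3.290 × 0.1029 = 0.338.

d_min ≈ 0.34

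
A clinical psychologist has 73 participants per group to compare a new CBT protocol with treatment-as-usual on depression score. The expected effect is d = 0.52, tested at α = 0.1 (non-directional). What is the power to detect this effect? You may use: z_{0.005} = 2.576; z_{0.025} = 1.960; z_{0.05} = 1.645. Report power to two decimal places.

power ≈ 0.93

For two equal groups, power = Φ(d·√(n/2) − z_{α/2}).
d·√(n/2) = 0.52 × √(73/2) = 0.52 × 6.042 = 3.142.
z_β = 3.142 − 1.645 = 1.497.
Power = Φ(1.497) = 0.933.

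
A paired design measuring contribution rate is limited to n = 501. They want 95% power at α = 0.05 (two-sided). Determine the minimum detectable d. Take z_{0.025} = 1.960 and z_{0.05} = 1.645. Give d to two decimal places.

For a single sample (or paired design) of n = 501: d_min = (z_{α/2} + z_β)/√n.
z-sum = 1.960 + 1.645 = 3.605.
d_min = 3.605 / √501 = 3.605 / 22.383 = 0.161.

d_min ≈ 0.16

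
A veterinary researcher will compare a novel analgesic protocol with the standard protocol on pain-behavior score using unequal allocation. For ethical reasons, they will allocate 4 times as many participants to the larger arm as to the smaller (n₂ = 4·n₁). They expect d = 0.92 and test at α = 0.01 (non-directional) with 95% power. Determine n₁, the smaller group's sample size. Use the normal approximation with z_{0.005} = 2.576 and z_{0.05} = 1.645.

With allocation ratio k = n₂/n₁ = 4, Var(x̄₁−x̄₂) = σ²(1/n₁ + 1/(k·n₁)) = σ²·(k+1)/(k·n₁).
So n₁ = (1 + 1/k)·((z_{α/2} + z_β)/d)² = 1.250 × (4.221/0.92)².
n₁ = 1.250 × 21.05 = 26.3.
Round up: n₁ = 27, giving n₂ = 4 × 27 = 108.

n₁ = 27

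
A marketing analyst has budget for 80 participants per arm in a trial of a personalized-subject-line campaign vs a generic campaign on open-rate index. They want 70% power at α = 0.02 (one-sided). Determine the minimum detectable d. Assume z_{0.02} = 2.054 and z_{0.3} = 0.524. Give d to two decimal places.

For two independent groups of n = 80 each: d_min = (z_{α} + z_β)·√(2/n).
z-sum = 2.054 + 0.524 = 2.578.
d_min = 2.578 × √(2/80) = 2.578 × 0.1581 = 0.408.

d_min ≈ 0.41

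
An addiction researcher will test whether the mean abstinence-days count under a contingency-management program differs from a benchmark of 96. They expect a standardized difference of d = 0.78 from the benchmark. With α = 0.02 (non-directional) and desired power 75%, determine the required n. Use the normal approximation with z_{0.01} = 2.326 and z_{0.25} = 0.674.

For a one-sample test: n = ((z_{α/2} + z_β) / d)².
z_{α/2} + z_β = 2.326 + 0.674 = 3.000.
n = (3.000 / 0.78)² = 3.846² = 14.79.
Round up.

n = 15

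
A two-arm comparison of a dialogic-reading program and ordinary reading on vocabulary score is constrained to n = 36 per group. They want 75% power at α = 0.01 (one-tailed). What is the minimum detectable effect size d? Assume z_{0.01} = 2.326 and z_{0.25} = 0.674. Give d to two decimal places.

For two independent groups of n = 36 each: d_min = (z_{α} + z_β)·√(2/n).
z-sum = 2.326 + 0.674 = 3.000.
d_min = 3.000 × √(2/36) = 3.000 × 0.2357 = 0.707.

d_min ≈ 0.71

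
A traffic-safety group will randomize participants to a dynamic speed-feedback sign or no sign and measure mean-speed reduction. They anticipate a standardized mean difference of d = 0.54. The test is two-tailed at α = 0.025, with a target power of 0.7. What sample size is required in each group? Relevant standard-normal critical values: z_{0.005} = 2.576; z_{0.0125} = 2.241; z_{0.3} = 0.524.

For two independent groups with equal n: n = 2·((z_{α/2} + z_β) / d)².
z_{α/2} + z_β = 2.241 + 0.524 = 2.765.
n = 2 × (2.765 / 0.54)² = 2 × 5.120² = 2 × 26.22 = 52.4.
Round up to the next whole participant.

n = 53 per group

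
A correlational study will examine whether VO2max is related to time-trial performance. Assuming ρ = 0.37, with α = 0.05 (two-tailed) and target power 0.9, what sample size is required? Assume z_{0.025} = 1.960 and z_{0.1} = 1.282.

n = 73

Fisher's z: C = ½·ln((1+r)/(1−r)) = ½·ln(2.1746) = 0.3884.
n = ((z_{α/2} + z_β)/C)² + 3.
(1.960 + 1.282) / 0.3884 = 3.242 / 0.3884 = 8.347.
n = 8.347² + 3 = 69.67 + 3 = 72.7.
Round up.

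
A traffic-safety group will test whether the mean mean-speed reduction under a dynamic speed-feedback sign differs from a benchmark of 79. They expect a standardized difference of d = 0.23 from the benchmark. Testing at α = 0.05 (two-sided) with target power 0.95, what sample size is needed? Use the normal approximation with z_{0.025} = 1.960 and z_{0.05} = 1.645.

For a one-sample test: n = ((z_{α/2} + z_β) / d)².
z_{α/2} + z_β = 1.960 + 1.645 = 3.605.
n = (3.605 / 0.23)² = 15.674² = 245.67.
Round up.

n = 246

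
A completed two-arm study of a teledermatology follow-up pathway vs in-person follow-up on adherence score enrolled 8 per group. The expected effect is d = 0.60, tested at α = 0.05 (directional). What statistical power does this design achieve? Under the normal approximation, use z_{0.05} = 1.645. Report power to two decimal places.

power ≈ 0.33

For two equal groups, power = Φ(d·√(n/2) − z_{α}).
d·√(n/2) = 0.60 × √(8/2) = 0.60 × 2.000 = 1.200.
z_β = 1.200 − 1.645 = -0.445.
Power = Φ(-0.445) = 0.328.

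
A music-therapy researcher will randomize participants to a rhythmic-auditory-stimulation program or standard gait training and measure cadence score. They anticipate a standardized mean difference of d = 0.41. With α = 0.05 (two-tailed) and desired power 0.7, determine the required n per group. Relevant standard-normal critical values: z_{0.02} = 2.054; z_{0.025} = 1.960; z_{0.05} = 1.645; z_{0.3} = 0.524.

For two independent groups with equal n: n = 2·((z_{α/2} + z_β) / d)².
z_{α/2} + z_β = 1.960 + 0.524 = 2.484.
n = 2 × (2.484 / 0.41)² = 2 × 6.059² = 2 × 36.71 = 73.4.
Round up to the next whole participant.

n = 74 per group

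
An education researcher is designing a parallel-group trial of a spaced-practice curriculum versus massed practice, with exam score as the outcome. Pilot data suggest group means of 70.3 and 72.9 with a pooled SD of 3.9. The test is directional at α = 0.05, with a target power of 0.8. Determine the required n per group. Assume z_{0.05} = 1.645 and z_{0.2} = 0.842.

n = 28 per group

Cohen's d = |M₁ − M₂| / SD_pooled = |70.3 − 72.9| / 3.9 = 2.6 / 3.9 = 0.667.
For two independent groups with equal n: n = 2·((z_{α} + z_β) / d)².
z_{α} + z_β = 1.645 + 0.842 = 2.487.
n = 2 × (2.487 / 0.667)² = 2 × 3.729² = 2 × 13.90 = 27.8.
Round up to the next whole participant.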